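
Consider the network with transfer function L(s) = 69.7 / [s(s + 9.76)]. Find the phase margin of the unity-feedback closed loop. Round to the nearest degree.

Gain crossover: |L(jω)| = 1 at ω ≈ 6.07 rad/s.
∠L(j6.07) = −90° − arctan(6.07/9.76) ≈ -121.86°
PM = 180° + (-121.86°) = 58.14°

58°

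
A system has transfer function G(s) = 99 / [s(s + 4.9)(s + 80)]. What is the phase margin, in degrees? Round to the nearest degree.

Gain crossover: |G(jω)| = 1 at ω ≈ 0.252 rad/sec.
∠G(j0.252) = −90° − arctan(0.252/4.9) − arctan(0.252/80) ≈ -93.13°
PM = 180° + (-93.13°) = 86.87°

87 deg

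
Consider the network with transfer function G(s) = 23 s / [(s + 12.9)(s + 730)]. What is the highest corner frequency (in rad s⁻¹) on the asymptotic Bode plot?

Break frequencies occur at each pole and zero magnitude: 12.9 rad s⁻¹, 730 rad s⁻¹.
The highest is 730 rad s⁻¹.

730 rad s⁻¹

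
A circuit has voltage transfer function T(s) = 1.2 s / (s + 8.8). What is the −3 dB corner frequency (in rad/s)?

For a single-pole high-pass, the −3 dB point is at the pole: ω = 8.8 rad/s.

8.8 rad/s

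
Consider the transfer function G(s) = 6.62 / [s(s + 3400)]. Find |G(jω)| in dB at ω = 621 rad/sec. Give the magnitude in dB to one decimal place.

-110.2 dB

|j621 + 3400| = √(621² + 3400²) = 3456
|j621| = 621
|G(j621)| = 6.62 / (3456 × 621) = 3.0843e-06
20 log₁₀(3.0843e-06) = -110.22 dB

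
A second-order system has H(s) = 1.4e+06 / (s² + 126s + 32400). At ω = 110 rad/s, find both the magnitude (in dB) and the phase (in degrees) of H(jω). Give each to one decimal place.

|(j110)² + 126(j110) + 32400| = |20300 + j13860| = 2.458e+04
|H(j110)| = 1.4e+06 / 2.458e+04 = 56.956
20 log₁₀(56.956) = 35.11 dB
∠[(j110)² + 126(j110) + 32400] = ∠[20300 + j13860] = 34.32°
∠H(j110) = −34.32° = -34.32°

|H| = 35.1 dB, ∠H = -34.3°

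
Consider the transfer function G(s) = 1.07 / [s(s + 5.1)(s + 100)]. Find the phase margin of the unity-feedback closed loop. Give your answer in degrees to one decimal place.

Gain crossover: |G(jω)| = 1 at ω ≈ 0.0021 rad/s.
∠G(j0.0021) = −90° − arctan(0.0021/5.1) − arctan(0.0021/100) ≈ -90.02°
PM = 180° + (-90.02°) = 89.98°

90.0°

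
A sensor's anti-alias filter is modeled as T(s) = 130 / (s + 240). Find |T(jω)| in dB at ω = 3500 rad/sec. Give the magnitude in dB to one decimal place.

|j3500 + 240| = √(3500² + 240²) = 3508
|T(j3500)| = 130 / 3508 = 0.037056
20 log₁₀(0.037056) = -28.62 dB

-28.6 dB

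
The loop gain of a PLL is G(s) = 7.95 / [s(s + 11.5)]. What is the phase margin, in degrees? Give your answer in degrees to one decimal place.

Gain crossover: |G(jω)| = 1 at ω ≈ 0.69 rad/s.
∠G(j0.69) = −90° − arctan(0.69/11.5) ≈ -93.43°
PM = 180° + (-93.43°) = 86.57°

86.6°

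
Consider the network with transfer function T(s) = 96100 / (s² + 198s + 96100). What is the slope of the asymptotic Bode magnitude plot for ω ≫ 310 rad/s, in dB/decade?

-40 dB/decade

With 0 zeros and 2 poles, the high-frequency asymptotic slope is 20 × (0 − 2) = -40 dB/decade.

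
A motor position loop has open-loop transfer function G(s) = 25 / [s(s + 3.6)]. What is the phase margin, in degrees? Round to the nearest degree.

39°

Gain crossover: |G(jω)| = 1 at ω ≈ 4.4 rad/s.
∠G(j4.4) = −90° − arctan(4.4/3.6) ≈ -140.70°
PM = 180° + (-140.70°) = 39.30°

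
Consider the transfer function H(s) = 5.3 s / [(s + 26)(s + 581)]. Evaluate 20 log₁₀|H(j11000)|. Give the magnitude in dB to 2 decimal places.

-66.35 dB

|j11000| = 1.1e+04
|j11000 + 26| = √(11000² + 26²) = 1.1e+04
|j11000 + 581| = √(11000² + 581²) = 1.102e+04
|H(j11000)| = 5.3 × 1.1e+04 / (1.1e+04 × 1.102e+04) = 0.00048115
20 log₁₀(0.00048115) = -66.354 dB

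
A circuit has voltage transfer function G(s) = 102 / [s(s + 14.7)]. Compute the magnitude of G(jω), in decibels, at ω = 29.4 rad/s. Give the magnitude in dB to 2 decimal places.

-19.53 dB

|j29.4 + 14.7| = √(29.4² + 14.7²) = 32.87
|j29.4| = 29.4
|G(j29.4)| = 102 / (32.87 × 29.4) = 0.10555
20 log₁₀(0.10555) = -19.531 dB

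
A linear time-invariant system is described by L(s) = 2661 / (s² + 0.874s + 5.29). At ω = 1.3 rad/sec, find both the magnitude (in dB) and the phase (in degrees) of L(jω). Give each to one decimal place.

|(j1.3)² + 0.874(j1.3) + 5.29| = |3.6 + j1.1362| = 3.775
|L(j1.3)| = 2661 / 3.775 = 704.89
20 log₁₀(704.89) = 56.96 dB
∠[(j1.3)² + 0.874(j1.3) + 5.29] = ∠[3.6 + j1.1362] = 17.52°
∠L(j1.3) = −17.52° = -17.52°

|L| = 57.0 dB, ∠L = -17.5°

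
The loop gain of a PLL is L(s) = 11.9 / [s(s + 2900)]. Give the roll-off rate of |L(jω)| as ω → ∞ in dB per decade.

-40 dB/decade

With 0 zeros and 2 poles, the high-frequency asymptotic slope is 20 × (0 − 2) = -40 dB/decade.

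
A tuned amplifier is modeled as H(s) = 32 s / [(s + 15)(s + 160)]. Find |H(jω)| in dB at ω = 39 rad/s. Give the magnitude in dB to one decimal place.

|j39| = 39
|j39 + 15| = √(39² + 15²) = 41.79
|j39 + 160| = √(39² + 160²) = 164.7
|H(j39)| = 32 × 39 / (41.79 × 164.7) = 0.18136
20 log₁₀(0.18136) = -14.83 dB

-14.8 dB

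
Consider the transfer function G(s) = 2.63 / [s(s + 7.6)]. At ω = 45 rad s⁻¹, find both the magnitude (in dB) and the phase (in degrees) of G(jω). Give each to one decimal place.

|G| = -57.9 dB, ∠G = -170.4°

|j45 + 7.6| = √(45² + 7.6²) = 45.64
|j45| = 45
|G(j45)| = 2.63 / (45.64 × 45) = 0.0012806
20 log₁₀(0.0012806) = -57.85 dB
∠(j45 + 7.6) = arctan(45/7.6) = 80.41°
∠(j45) = 90.00°
∠G(j45) = − (80.41° + 90.00°) = -170.41°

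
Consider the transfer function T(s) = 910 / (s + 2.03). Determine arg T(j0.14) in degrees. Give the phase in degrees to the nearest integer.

-4°

∠(j0.14 + 2.03) = arctan(0.14/2.03) = 3.95°
∠T(j0.14) = −3.95° = -3.95°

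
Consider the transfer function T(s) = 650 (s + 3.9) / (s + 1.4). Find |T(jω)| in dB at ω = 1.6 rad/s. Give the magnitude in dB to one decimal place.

62.2 dB

|j1.6 + 3.9| = √(1.6² + 3.9²) = 4.215
|j1.6 + 1.4| = √(1.6² + 1.4²) = 2.126
|T(j1.6)| = 650 × 4.215 / 2.126 = 1288.8
20 log₁₀(1288.8) = 62.20 dB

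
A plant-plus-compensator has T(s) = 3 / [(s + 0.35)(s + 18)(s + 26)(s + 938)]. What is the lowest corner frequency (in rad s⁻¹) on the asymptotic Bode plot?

0.35 rad s⁻¹

Break frequencies occur at each pole and zero magnitude: 0.35 rad s⁻¹, 18 rad s⁻¹, 26 rad s⁻¹, 938 rad s⁻¹.
The lowest is 0.35 rad s⁻¹.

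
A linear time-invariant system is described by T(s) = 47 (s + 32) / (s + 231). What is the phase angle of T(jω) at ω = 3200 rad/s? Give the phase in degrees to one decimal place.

∠(j3200 + 32) = arctan(3200/32) = 89.43°
∠(j3200 + 231) = arctan(3200/231) = 85.87°
∠T(j3200) = 89.43° − 85.87° = 3.56°

3.6 deg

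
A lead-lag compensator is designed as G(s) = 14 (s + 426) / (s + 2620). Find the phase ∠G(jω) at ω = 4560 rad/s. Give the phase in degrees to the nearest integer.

∠(j4560 + 426) = arctan(4560/426) = 84.66°
∠(j4560 + 2620) = arctan(4560/2620) = 60.12°
∠G(j4560) = 84.66° − 60.12° = 24.54°

25°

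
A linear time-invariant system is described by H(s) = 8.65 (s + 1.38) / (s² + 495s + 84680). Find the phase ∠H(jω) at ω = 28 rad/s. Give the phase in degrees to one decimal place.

77.8°

∠(j28 + 1.38) = arctan(28/1.38) = 87.18°
∠[(j28)² + 495(j28) + 84680] = ∠[83896 + j13860] = 9.38°
∠H(j28) = 87.18° − 9.38° = 77.80°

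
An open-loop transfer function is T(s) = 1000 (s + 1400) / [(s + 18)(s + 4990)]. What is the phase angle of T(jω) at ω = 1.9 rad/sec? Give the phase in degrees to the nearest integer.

∠(j1.9 + 1400) = arctan(1.9/1400) = 0.08°
∠(j1.9 + 18) = arctan(1.9/18) = 6.03°
∠(j1.9 + 4990) = arctan(1.9/4990) = 0.02°
∠T(j1.9) = 0.08° − (6.03° + 0.02°) = -5.97°

-6°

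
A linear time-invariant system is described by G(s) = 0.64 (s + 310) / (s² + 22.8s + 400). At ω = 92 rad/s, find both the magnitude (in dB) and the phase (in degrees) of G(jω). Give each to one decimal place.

|j92 + 310| = √(92² + 310²) = 323.4
|(j92)² + 22.8(j92) + 400| = |-8064 + j2097.6| = 8332
|G(j92)| = 0.64 × 323.4 / 8332 = 0.024837
20 log₁₀(0.024837) = -32.10 dB
∠(j92 + 310) = arctan(92/310) = 16.53°
∠[(j92)² + 22.8(j92) + 400] = ∠[-8064 + j2097.6] = 165.42°
∠G(j92) = 16.53° − 165.42° = -148.89°

|G| = -32.1 dB, ∠G = -148.9°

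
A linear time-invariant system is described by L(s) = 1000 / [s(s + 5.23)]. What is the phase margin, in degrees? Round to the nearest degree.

Gain crossover: |L(jω)| = 1 at ω ≈ 31.4 rad/s.
∠L(j31.4) = −90° − arctan(31.4/5.23) ≈ -170.55°
PM = 180° + (-170.55°) = 9.45°

9°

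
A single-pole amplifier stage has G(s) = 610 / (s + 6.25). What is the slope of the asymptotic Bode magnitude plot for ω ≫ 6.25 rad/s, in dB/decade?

-20 dB/decade

With 0 zeros and 1 pole, the high-frequency asymptotic slope is 20 × (0 − 1) = -20 dB/decade.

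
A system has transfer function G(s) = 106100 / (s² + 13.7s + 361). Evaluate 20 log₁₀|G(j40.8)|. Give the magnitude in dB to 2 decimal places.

|(j40.8)² + 13.7(j40.8) + 361| = |-1303.6 + j558.96| = 1418
|G(j40.8)| = 106100 / 1418 = 74.802
20 log₁₀(74.802) = 37.478 dB

37.48 dB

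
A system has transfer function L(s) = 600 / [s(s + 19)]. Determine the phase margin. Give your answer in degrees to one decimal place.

42.0°

Gain crossover: |L(jω)| = 1 at ω ≈ 21.1 rad/s.
∠L(j21.1) = −90° − arctan(21.1/19) ≈ -138.03°
PM = 180° + (-138.03°) = 41.97°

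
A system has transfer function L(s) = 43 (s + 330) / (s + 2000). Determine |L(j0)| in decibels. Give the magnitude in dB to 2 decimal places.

17.02 dB

L(0) = 43 × 330 / 2000 = 7.095
20 log₁₀(7.095) = 17.019 dB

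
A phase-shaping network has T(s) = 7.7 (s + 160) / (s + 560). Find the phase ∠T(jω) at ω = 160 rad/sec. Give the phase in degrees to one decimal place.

29.1°

∠(j160 + 160) = arctan(160/160) = 45.00°
∠(j160 + 560) = arctan(160/560) = 15.95°
∠T(j160) = 45.00° − 15.95° = 29.05°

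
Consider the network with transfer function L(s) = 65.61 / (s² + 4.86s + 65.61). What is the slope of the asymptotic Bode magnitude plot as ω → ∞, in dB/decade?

With 0 zeros and 2 poles, the high-frequency asymptotic slope is 20 × (0 − 2) = -40 dB/decade.

-40 dB/decade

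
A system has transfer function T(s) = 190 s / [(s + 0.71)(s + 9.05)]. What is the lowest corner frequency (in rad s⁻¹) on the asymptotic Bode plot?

Break frequencies occur at each pole and zero magnitude: 0.71 rad s⁻¹, 9.05 rad s⁻¹.
The lowest is 0.71 rad s⁻¹.

0.71 rad s⁻¹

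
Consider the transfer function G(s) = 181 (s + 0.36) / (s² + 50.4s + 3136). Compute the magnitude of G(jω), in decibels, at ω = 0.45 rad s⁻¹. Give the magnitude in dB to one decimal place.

|j0.45 + 0.36| = √(0.45² + 0.36²) = 0.5763
|(j0.45)² + 50.4(j0.45) + 3136| = |3135.8 + j22.68| = 3136
|G(j0.45)| = 181 × 0.5763 / 3136 = 0.033262
20 log₁₀(0.033262) = -29.56 dB

-29.6 dB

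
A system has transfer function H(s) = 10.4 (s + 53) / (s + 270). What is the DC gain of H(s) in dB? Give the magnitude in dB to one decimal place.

6.2 dB

H(0) = 10.4 × 53 / 270 = 2.0415
20 log₁₀(2.0415) = 6.20 dB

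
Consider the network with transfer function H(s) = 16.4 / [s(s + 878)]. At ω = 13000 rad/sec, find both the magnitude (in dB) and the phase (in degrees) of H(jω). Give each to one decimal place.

|H| = -140.3 dB, ∠H = -176.1°

|j13000 + 878| = √(13000² + 878²) = 1.303e+04
|j13000| = 1.3e+04
|H(j13000)| = 16.4 / (1.303e+04 × 1.3e+04) = 9.6821e-08
20 log₁₀(9.6821e-08) = -140.28 dB
∠(j13000 + 878) = arctan(13000/878) = 86.14°
∠(j13000) = 90.00°
∠H(j13000) = − (86.14° + 90.00°) = -176.14°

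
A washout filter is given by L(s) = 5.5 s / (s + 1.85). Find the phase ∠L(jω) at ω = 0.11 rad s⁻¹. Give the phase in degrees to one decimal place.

86.6°

∠(j0.11) = 90.00°
∠(j0.11 + 1.85) = arctan(0.11/1.85) = 3.40°
∠L(j0.11) = 90.00° − 3.40° = 86.60°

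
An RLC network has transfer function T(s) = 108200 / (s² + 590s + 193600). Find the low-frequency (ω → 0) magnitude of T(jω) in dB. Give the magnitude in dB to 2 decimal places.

-5.05 dB

T(0) = 108200 / 193600 = 0.55888
20 log₁₀(0.55888) = -5.054 dB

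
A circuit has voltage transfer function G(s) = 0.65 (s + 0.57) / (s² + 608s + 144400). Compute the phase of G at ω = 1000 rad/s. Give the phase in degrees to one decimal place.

-54.6°

∠(j1000 + 0.57) = arctan(1000/0.57) = 89.97°
∠[(j1000)² + 608(j1000) + 144400] = ∠[-8.556e+05 + j6.08e+05] = 144.60°
∠G(j1000) = 89.97° − 144.60° = -54.63°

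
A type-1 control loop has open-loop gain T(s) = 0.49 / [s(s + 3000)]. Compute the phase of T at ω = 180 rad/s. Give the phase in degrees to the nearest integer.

∠(j180 + 3000) = arctan(180/3000) = 3.43°
∠(j180) = 90.00°
∠T(j180) = − (3.43° + 90.00°) = -93.43°

-93°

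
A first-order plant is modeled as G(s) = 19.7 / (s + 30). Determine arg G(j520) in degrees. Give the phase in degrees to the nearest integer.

-87°

∠(j520 + 30) = arctan(520/30) = 86.70°
∠G(j520) = −86.70° = -86.70°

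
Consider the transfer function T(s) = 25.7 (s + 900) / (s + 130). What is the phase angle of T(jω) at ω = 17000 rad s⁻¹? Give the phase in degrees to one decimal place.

-2.6°

∠(j17000 + 900) = arctan(17000/900) = 86.97°
∠(j17000 + 130) = arctan(17000/130) = 89.56°
∠T(j17000) = 86.97° − 89.56° = -2.59°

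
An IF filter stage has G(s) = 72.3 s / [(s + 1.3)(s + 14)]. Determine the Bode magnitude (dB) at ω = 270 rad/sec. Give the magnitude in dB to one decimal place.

-11.5 dB

|j270| = 270
|j270 + 1.3| = √(270² + 1.3²) = 270
|j270 + 14| = √(270² + 14²) = 270.4
|G(j270)| = 72.3 × 270 / (270 × 270.4) = 0.26742
20 log₁₀(0.26742) = -11.46 dB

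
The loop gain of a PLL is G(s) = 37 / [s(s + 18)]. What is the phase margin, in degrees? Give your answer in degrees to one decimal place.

83.5°

Gain crossover: |G(jω)| = 1 at ω ≈ 2.04 rad/sec.
∠G(j2.04) = −90° − arctan(2.04/18) ≈ -96.47°
PM = 180° + (-96.47°) = 83.53°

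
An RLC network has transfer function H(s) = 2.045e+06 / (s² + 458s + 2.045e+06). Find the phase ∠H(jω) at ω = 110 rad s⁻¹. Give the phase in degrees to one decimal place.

∠[(j110)² + 458(j110) + 2.045e+06] = ∠[2.0329e+06 + j50380] = 1.42°
∠H(j110) = −1.42° = -1.42°

-1.4°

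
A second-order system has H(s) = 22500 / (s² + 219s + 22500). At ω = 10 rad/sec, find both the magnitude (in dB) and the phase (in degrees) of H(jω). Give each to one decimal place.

|H| = -0.0 dB, ∠H = -5.6°

|(j10)² + 219(j10) + 22500| = |22400 + j2190| = 2.251e+04
|H(j10)| = 22500 / 2.251e+04 = 0.9997
20 log₁₀(0.9997) = -0.00 dB
∠[(j10)² + 219(j10) + 22500] = ∠[22400 + j2190] = 5.58°
∠H(j10) = −5.58° = -5.58°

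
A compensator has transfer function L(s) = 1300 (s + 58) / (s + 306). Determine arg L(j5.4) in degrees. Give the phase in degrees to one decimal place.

∠(j5.4 + 58) = arctan(5.4/58) = 5.32°
∠(j5.4 + 306) = arctan(5.4/306) = 1.01°
∠L(j5.4) = 5.32° − 1.01° = 4.31°

4.3°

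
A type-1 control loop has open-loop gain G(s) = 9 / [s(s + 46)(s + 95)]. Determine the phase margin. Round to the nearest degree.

Gain crossover: |G(jω)| = 1 at ω ≈ 0.00206 rad s⁻¹.
∠G(j0.00206) = −90° − arctan(0.00206/46) − arctan(0.00206/95) ≈ -90.00°
PM = 180° + (-90.00°) = 90.00°

90 deg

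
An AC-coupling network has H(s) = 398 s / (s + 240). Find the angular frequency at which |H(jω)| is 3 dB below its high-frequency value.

For a single-pole high-pass, the −3 dB point is at the pole: ω = 240 rad/sec.

240 rad/sec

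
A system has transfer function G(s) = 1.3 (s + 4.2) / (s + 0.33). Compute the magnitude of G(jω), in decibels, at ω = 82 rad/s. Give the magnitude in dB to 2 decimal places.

2.29 dB

|j82 + 4.2| = √(82² + 4.2²) = 82.11
|j82 + 0.33| = √(82² + 0.33²) = 82
|G(j82)| = 1.3 × 82.11 / 82 = 1.3017
20 log₁₀(1.3017) = 2.290 dB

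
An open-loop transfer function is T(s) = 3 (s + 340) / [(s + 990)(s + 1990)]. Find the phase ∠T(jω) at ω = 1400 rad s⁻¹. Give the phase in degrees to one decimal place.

∠(j1400 + 340) = arctan(1400/340) = 76.35°
∠(j1400 + 990) = arctan(1400/990) = 54.73°
∠(j1400 + 1990) = arctan(1400/1990) = 35.13°
∠T(j1400) = 76.35° − (54.73° + 35.13°) = -13.51°

-13.5°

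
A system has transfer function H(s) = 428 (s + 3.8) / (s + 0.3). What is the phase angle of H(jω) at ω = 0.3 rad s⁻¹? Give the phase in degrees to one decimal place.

∠(j0.3 + 3.8) = arctan(0.3/3.8) = 4.51°
∠(j0.3 + 0.3) = arctan(0.3/0.3) = 45.00°
∠H(j0.3) = 4.51° − 45.00° = -40.49°

-40.5°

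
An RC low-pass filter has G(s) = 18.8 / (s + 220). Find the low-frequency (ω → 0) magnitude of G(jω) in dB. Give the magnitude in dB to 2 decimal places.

G(0) = 18.8 / 220 = 0.085455
20 log₁₀(0.085455) = -21.365 dB

-21.37 dB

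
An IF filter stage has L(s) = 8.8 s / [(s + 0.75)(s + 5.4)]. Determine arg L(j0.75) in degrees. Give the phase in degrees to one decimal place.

37.1°

∠(j0.75) = 90.00°
∠(j0.75 + 0.75) = arctan(0.75/0.75) = 45.00°
∠(j0.75 + 5.4) = arctan(0.75/5.4) = 7.91°
∠L(j0.75) = 90.00° − (45.00° + 7.91°) = 37.09°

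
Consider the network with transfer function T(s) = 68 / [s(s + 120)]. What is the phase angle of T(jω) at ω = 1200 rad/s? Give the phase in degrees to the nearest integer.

∠(j1200 + 120) = arctan(1200/120) = 84.29°
∠(j1200) = 90.00°
∠T(j1200) = − (84.29° + 90.00°) = -174.29°

-174°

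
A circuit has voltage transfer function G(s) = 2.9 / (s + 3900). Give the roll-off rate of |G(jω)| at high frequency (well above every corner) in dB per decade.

With 0 zeros and 1 pole, the high-frequency asymptotic slope is 20 × (0 − 1) = -20 dB/decade.

-20 dB/decade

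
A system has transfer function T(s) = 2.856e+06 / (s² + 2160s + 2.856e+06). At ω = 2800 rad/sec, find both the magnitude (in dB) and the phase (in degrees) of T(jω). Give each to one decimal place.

|T| = -8.8 dB, ∠T = -129.5 deg

|(j2800)² + 2160(j2800) + 2.856e+06| = |-4.984e+06 + j6.048e+06| = 7.837e+06
|T(j2800)| = 2.856e+06 / 7.837e+06 = 0.36443
20 log₁₀(0.36443) = -8.77 dB
∠[(j2800)² + 2160(j2800) + 2.856e+06] = ∠[-4.984e+06 + j6.048e+06] = 129.49°
∠T(j2800) = −129.49° = -129.49°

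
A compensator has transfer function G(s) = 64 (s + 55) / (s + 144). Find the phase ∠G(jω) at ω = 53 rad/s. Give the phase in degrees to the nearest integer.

∠(j53 + 55) = arctan(53/55) = 43.94°
∠(j53 + 144) = arctan(53/144) = 20.21°
∠G(j53) = 43.94° − 20.21° = 23.73°

24°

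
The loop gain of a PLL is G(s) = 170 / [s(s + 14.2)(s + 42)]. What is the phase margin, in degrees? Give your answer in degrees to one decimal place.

88.5°

Gain crossover: |G(jω)| = 1 at ω ≈ 0.285 rad/s.
∠G(j0.285) = −90° − arctan(0.285/14.2) − arctan(0.285/42) ≈ -91.54°
PM = 180° + (-91.54°) = 88.46°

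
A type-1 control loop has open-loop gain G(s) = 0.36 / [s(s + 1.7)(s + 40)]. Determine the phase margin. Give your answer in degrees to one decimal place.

89.8°

Gain crossover: |G(jω)| = 1 at ω ≈ 0.00529 rad/s.
∠G(j0.00529) = −90° − arctan(0.00529/1.7) − arctan(0.00529/40) ≈ -90.19°
PM = 180° + (-90.19°) = 89.81°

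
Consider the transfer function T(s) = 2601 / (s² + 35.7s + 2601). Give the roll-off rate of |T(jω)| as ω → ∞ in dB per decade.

With 0 zeros and 2 poles, the high-frequency asymptotic slope is 20 × (0 − 2) = -40 dB/decade.

-40 dB/decade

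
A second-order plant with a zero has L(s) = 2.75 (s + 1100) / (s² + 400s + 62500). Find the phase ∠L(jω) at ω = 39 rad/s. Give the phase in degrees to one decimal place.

-12.3 deg

∠(j39 + 1100) = arctan(39/1100) = 2.03°
∠[(j39)² + 400(j39) + 62500] = ∠[60979 + j15600] = 14.35°
∠L(j39) = 2.03° − 14.35° = -12.32°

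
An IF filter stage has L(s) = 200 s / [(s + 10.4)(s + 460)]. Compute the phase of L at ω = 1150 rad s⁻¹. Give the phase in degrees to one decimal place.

∠(j1150) = 90.00°
∠(j1150 + 10.4) = arctan(1150/10.4) = 89.48°
∠(j1150 + 460) = arctan(1150/460) = 68.20°
∠L(j1150) = 90.00° − (89.48° + 68.20°) = -67.68°

-67.7°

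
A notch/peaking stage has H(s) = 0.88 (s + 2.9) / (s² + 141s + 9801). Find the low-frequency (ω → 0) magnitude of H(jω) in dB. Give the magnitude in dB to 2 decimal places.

-71.69 dB

H(0) = 0.88 × 2.9 / 9801 = 0.00026038
20 log₁₀(0.00026038) = -71.688 dB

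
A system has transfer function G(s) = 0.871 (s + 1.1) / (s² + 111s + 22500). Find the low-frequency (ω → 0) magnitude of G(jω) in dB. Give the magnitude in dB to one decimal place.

G(0) = 0.871 × 1.1 / 22500 = 4.2582e-05
20 log₁₀(4.2582e-05) = -87.42 dB

-87.4 dB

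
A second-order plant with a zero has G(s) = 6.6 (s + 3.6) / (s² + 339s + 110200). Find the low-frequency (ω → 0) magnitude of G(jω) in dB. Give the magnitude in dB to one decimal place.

G(0) = 6.6 × 3.6 / 110200 = 0.00021561
20 log₁₀(0.00021561) = -73.33 dB

-73.3 dB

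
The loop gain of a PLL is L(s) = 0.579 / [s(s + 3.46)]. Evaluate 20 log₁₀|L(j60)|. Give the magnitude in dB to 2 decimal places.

|j60 + 3.46| = √(60² + 3.46²) = 60.1
|j60| = 60
|L(j60)| = 0.579 / (60.1 × 60) = 0.00016057
20 log₁₀(0.00016057) = -75.887 dB

-75.89 dB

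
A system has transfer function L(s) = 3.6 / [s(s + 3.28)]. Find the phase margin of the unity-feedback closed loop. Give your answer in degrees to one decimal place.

72.3°

Gain crossover: |L(jω)| = 1 at ω ≈ 1.05 rad s⁻¹.
∠L(j1.05) = −90° − arctan(1.05/3.28) ≈ -107.68°
PM = 180° + (-107.68°) = 72.32°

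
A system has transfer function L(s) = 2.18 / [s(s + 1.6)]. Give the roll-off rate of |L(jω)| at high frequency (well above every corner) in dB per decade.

With 0 zeros and 2 poles, the high-frequency asymptotic slope is 20 × (0 − 2) = -40 dB/decade.

-40 dB/decade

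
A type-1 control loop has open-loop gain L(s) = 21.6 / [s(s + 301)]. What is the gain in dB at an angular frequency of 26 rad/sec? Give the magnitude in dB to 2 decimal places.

|j26 + 301| = √(26² + 301²) = 302.1
|j26| = 26
|L(j26)| = 21.6 / (302.1 × 26) = 0.0027498
20 log₁₀(0.0027498) = -51.214 dB

-51.21 dB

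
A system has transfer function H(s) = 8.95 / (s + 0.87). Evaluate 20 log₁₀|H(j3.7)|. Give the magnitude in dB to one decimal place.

|j3.7 + 0.87| = √(3.7² + 0.87²) = 3.801
|H(j3.7)| = 8.95 / 3.801 = 2.3547
20 log₁₀(2.3547) = 7.44 dB

7.4 dB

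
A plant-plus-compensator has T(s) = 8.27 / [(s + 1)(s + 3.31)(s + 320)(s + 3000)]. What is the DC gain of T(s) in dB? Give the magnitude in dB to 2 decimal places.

T(0) = 8.27 / (1 × 3.31 × 320 × 3000) = 2.6026e-06
20 log₁₀(2.6026e-06) = -111.692 dB

-111.69 dB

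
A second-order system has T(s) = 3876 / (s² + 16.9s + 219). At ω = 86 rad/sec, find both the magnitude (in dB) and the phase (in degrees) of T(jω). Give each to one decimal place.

|T| = -5.5 dB, ∠T = -168.6°

|(j86)² + 16.9(j86) + 219| = |-7177 + j1453.4| = 7323
|T(j86)| = 3876 / 7323 = 0.52931
20 log₁₀(0.52931) = -5.53 dB
∠[(j86)² + 16.9(j86) + 219] = ∠[-7177 + j1453.4] = 168.55°
∠T(j86) = −168.55° = -168.55°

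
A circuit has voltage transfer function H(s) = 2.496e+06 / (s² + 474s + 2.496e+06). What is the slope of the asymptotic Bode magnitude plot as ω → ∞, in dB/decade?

With 0 zeros and 2 poles, the high-frequency asymptotic slope is 20 × (0 − 2) = -40 dB/decade.

-40 dB/decade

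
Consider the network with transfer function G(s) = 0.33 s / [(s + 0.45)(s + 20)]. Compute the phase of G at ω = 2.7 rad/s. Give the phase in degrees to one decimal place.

∠(j2.7) = 90.00°
∠(j2.7 + 0.45) = arctan(2.7/0.45) = 80.54°
∠(j2.7 + 20) = arctan(2.7/20) = 7.69°
∠G(j2.7) = 90.00° − (80.54° + 7.69°) = 1.77°

1.8°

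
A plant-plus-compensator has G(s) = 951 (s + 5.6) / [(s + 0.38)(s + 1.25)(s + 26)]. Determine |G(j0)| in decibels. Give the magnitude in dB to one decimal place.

52.7 dB

G(0) = 951 × 5.6 / (0.38 × 1.25 × 26) = 431.22
20 log₁₀(431.22) = 52.69 dB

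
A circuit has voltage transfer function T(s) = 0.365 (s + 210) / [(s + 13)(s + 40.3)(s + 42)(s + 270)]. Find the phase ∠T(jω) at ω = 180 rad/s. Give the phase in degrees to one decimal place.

∠(j180 + 210) = arctan(180/210) = 40.60°
∠(j180 + 13) = arctan(180/13) = 85.87°
∠(j180 + 40.3) = arctan(180/40.3) = 77.38°
∠(j180 + 42) = arctan(180/42) = 76.87°
∠(j180 + 270) = arctan(180/270) = 33.69°
∠T(j180) = 40.60° − (85.87° + 77.38° + 76.87° + 33.69°) = -233.20°

-233.2°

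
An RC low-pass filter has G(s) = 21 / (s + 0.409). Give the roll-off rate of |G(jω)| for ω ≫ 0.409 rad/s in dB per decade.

With 0 zeros and 1 pole, the high-frequency asymptotic slope is 20 × (0 − 1) = -20 dB/decade.

-20 dB/decade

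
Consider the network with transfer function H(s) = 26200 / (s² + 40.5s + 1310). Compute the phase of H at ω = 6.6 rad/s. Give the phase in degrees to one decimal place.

-11.9°

∠[(j6.6)² + 40.5(j6.6) + 1310] = ∠[1266.4 + j267.3] = 11.92°
∠H(j6.6) = −11.92° = -11.92°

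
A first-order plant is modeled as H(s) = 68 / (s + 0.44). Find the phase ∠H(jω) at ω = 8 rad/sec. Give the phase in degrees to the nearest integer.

-87 deg

∠(j8 + 0.44) = arctan(8/0.44) = 86.85°
∠H(j8) = −86.85° = -86.85°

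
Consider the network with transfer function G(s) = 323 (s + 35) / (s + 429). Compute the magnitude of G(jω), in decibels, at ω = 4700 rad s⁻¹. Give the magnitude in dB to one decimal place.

50.1 dB

|j4700 + 35| = √(4700² + 35²) = 4700
|j4700 + 429| = √(4700² + 429²) = 4720
|G(j4700)| = 323 × 4700 / 4720 = 321.67
20 log₁₀(321.67) = 50.15 dB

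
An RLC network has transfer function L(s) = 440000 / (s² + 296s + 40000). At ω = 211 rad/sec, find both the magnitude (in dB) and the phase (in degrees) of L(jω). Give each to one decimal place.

|(j211)² + 296(j211) + 40000| = |-4521 + j62456| = 6.262e+04
|L(j211)| = 440000 / 6.262e+04 = 7.0266
20 log₁₀(7.0266) = 16.93 dB
∠[(j211)² + 296(j211) + 40000] = ∠[-4521 + j62456] = 94.14°
∠L(j211) = −94.14° = -94.14°

|L| = 16.9 dB, ∠L = -94.1°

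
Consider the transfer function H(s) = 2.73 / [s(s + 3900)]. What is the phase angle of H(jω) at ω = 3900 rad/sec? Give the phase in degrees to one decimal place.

∠(j3900 + 3900) = arctan(3900/3900) = 45.00°
∠(j3900) = 90.00°
∠H(j3900) = − (45.00° + 90.00°) = -135.00°

-135.0°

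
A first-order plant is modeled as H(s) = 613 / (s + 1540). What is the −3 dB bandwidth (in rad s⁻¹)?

For a single-pole low-pass, the −3 dB point is at the pole: ω = 1540 rad s⁻¹.

1540 rad s⁻¹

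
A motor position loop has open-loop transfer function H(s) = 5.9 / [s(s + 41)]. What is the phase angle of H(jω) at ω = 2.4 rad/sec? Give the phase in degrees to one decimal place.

-93.4°

∠(j2.4 + 41) = arctan(2.4/41) = 3.35°
∠(j2.4) = 90.00°
∠H(j2.4) = − (3.35° + 90.00°) = -93.35°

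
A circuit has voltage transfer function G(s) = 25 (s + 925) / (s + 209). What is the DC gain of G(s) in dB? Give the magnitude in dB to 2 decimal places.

40.88 dB

G(0) = 25 × 925 / 209 = 110.65
20 log₁₀(110.65) = 40.879 dB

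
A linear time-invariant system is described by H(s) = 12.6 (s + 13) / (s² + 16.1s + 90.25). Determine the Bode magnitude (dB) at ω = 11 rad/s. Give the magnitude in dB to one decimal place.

1.5 dB

|j11 + 13| = √(11² + 13²) = 17.03
|(j11)² + 16.1(j11) + 90.25| = |-30.75 + j177.1| = 179.7
|H(j11)| = 12.6 × 17.03 / 179.7 = 1.1937
20 log₁₀(1.1937) = 1.54 dB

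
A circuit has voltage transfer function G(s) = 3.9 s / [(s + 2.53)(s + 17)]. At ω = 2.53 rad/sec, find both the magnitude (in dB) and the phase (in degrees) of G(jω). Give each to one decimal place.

|G| = -15.9 dB, ∠G = 36.5°

|j2.53| = 2.53
|j2.53 + 2.53| = √(2.53² + 2.53²) = 3.578
|j2.53 + 17| = √(2.53² + 17²) = 17.19
|G(j2.53)| = 3.9 × 2.53 / (3.578 × 17.19) = 0.16045
20 log₁₀(0.16045) = -15.89 dB
∠(j2.53) = 90.00°
∠(j2.53 + 2.53) = arctan(2.53/2.53) = 45.00°
∠(j2.53 + 17) = arctan(2.53/17) = 8.46°
∠G(j2.53) = 90.00° − (45.00° + 8.46°) = 36.54°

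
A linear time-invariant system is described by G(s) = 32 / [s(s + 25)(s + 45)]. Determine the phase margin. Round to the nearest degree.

90°

Gain crossover: |G(jω)| = 1 at ω ≈ 0.0284 rad/s.
∠G(j0.0284) = −90° − arctan(0.0284/25) − arctan(0.0284/45) ≈ -90.10°
PM = 180° + (-90.10°) = 89.90°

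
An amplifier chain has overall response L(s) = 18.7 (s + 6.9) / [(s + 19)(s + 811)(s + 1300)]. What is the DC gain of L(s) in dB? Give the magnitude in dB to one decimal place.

-103.8 dB

L(0) = 18.7 × 6.9 / (19 × 811 × 1300) = 6.4413e-06
20 log₁₀(6.4413e-06) = -103.82 dB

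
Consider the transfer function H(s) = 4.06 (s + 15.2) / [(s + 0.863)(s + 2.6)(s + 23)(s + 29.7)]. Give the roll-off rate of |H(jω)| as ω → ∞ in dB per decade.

-60 dB/decade

With 1 zero and 4 poles, the high-frequency asymptotic slope is 20 × (1 − 4) = -60 dB/decade.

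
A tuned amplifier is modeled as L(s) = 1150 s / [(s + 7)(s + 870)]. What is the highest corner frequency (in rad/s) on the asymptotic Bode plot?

870 rad/s

Break frequencies occur at each pole and zero magnitude: 7 rad/s, 870 rad/s.
The highest is 870 rad/s.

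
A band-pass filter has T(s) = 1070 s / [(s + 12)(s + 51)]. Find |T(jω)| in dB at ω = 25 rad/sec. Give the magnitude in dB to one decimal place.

24.6 dB

|j25| = 25
|j25 + 12| = √(25² + 12²) = 27.73
|j25 + 51| = √(25² + 51²) = 56.8
|T(j25)| = 1070 × 25 / (27.73 × 56.8) = 16.984
20 log₁₀(16.984) = 24.60 dB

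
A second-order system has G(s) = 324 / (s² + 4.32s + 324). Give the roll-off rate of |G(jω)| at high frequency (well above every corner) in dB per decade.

With 0 zeros and 2 poles, the high-frequency asymptotic slope is 20 × (0 − 2) = -40 dB/decade.

-40 dB/decade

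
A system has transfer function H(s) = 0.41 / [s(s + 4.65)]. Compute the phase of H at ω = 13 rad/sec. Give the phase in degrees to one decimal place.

∠(j13 + 4.65) = arctan(13/4.65) = 70.32°
∠(j13) = 90.00°
∠H(j13) = − (70.32° + 90.00°) = -160.32°

-160.3°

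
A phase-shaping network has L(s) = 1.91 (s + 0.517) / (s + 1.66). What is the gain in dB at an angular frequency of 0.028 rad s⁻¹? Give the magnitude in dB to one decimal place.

|j0.028 + 0.517| = √(0.028² + 0.517²) = 0.5178
|j0.028 + 1.66| = √(0.028² + 1.66²) = 1.66
|L(j0.028)| = 1.91 × 0.5178 / 1.66 = 0.59565
20 log₁₀(0.59565) = -4.50 dB

-4.5 dB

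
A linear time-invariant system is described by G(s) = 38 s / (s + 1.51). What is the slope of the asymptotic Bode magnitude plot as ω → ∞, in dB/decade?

With 1 zero and 1 pole, the high-frequency asymptotic slope is 20 × (1 − 1) = 0 dB/decade.

0 dB/decade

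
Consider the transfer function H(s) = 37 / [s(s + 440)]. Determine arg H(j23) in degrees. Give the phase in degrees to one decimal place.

-93.0 deg

∠(j23 + 440) = arctan(23/440) = 2.99°
∠(j23) = 90.00°
∠H(j23) = − (2.99° + 90.00°) = -92.99°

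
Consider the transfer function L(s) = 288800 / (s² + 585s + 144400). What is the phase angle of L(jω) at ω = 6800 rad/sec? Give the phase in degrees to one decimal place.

∠[(j6800)² + 585(j6800) + 144400] = ∠[-4.6096e+07 + j3.978e+06] = 175.07°
∠L(j6800) = −175.07° = -175.07°

-175.1°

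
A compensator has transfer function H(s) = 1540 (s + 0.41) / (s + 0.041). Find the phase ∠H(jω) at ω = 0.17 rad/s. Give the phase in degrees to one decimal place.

-53.9°

∠(j0.17 + 0.41) = arctan(0.17/0.41) = 22.52°
∠(j0.17 + 0.041) = arctan(0.17/0.041) = 76.44°
∠H(j0.17) = 22.52° − 76.44° = -53.92°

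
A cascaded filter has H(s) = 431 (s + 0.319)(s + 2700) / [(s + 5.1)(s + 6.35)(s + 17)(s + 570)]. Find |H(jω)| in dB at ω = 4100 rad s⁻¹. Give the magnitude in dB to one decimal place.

-90.3 dB

|j4100 + 0.319| = √(4100² + 0.319²) = 4100
|j4100 + 2700| = √(4100² + 2700²) = 4909
|j4100 + 5.1| = √(4100² + 5.1²) = 4100
|j4100 + 6.35| = √(4100² + 6.35²) = 4100
|j4100 + 17| = √(4100² + 17²) = 4100
|j4100 + 570| = √(4100² + 570²) = 4139
|H(j4100)| = 431 × 4100 × 4909 / (4100 × 4100 × 4100 × 4139) = 3.0407e-05
20 log₁₀(3.0407e-05) = -90.34 dB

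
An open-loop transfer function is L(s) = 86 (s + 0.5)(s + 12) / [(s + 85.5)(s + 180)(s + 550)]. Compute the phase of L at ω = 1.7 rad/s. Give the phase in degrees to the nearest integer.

80 deg

∠(j1.7 + 0.5) = arctan(1.7/0.5) = 73.61°
∠(j1.7 + 12) = arctan(1.7/12) = 8.06°
∠(j1.7 + 85.5) = arctan(1.7/85.5) = 1.14°
∠(j1.7 + 180) = arctan(1.7/180) = 0.54°
∠(j1.7 + 550) = arctan(1.7/550) = 0.18°
∠L(j1.7) = 73.61° + 8.06° − (1.14° + 0.54° + 0.18°) = 79.82°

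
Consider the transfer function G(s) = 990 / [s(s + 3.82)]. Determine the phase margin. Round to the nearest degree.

Gain crossover: |G(jω)| = 1 at ω ≈ 31.3 rad/s.
∠G(j31.3) = −90° − arctan(31.3/3.82) ≈ -173.05°
PM = 180° + (-173.05°) = 6.95°

7 deg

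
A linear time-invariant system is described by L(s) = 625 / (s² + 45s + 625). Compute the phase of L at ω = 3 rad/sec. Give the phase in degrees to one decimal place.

∠[(j3)² + 45(j3) + 625] = ∠[616 + j135] = 12.36°
∠L(j3) = −12.36° = -12.36°

-12.4 deg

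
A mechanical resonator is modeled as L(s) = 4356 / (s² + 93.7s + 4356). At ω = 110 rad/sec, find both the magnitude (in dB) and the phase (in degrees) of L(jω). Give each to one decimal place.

|L| = -9.4 dB, ∠L = -126.9°

|(j110)² + 93.7(j110) + 4356| = |-7744 + j10307| = 1.289e+04
|L(j110)| = 4356 / 1.289e+04 = 0.33788
20 log₁₀(0.33788) = -9.42 dB
∠[(j110)² + 93.7(j110) + 4356] = ∠[-7744 + j10307] = 126.92°
∠L(j110) = −126.92° = -126.92°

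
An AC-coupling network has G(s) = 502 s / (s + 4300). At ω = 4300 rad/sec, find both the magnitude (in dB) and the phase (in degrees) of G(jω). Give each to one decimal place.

|G| = 51.0 dB, ∠G = 45.0°

|j4300| = 4300
|j4300 + 4300| = √(4300² + 4300²) = 6081
|G(j4300)| = 502 × 4300 / 6081 = 354.97
20 log₁₀(354.97) = 51.00 dB
∠(j4300) = 90.00°
∠(j4300 + 4300) = arctan(4300/4300) = 45.00°
∠G(j4300) = 90.00° − 45.00° = 45.00°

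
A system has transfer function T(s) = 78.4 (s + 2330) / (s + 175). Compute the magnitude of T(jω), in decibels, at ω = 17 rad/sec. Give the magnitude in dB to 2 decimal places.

60.33 dB

|j17 + 2330| = √(17² + 2330²) = 2330
|j17 + 175| = √(17² + 175²) = 175.8
|T(j17)| = 78.4 × 2330 / 175.8 = 1039
20 log₁₀(1039) = 60.332 dB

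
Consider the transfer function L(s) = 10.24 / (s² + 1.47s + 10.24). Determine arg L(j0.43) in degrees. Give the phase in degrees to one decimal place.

∠[(j0.43)² + 1.47(j0.43) + 10.24] = ∠[10.055 + j0.6321] = 3.60°
∠L(j0.43) = −3.60° = -3.60°

-3.6 deg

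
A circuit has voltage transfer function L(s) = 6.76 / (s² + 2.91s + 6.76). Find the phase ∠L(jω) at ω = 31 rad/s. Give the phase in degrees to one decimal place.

-174.6°

∠[(j31)² + 2.91(j31) + 6.76] = ∠[-954.24 + j90.21] = 174.60°
∠L(j31) = −174.60° = -174.60°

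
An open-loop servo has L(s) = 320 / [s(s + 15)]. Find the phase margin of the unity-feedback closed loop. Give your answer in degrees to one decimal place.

Gain crossover: |L(jω)| = 1 at ω ≈ 15.1 rad s⁻¹.
∠L(j15.1) = −90° − arctan(15.1/15) ≈ -135.11°
PM = 180° + (-135.11°) = 44.89°

44.9°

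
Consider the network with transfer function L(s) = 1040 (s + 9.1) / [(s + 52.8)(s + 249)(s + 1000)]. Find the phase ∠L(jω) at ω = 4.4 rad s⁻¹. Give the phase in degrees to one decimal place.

∠(j4.4 + 9.1) = arctan(4.4/9.1) = 25.80°
∠(j4.4 + 52.8) = arctan(4.4/52.8) = 4.76°
∠(j4.4 + 249) = arctan(4.4/249) = 1.01°
∠(j4.4 + 1000) = arctan(4.4/1000) = 0.25°
∠L(j4.4) = 25.80° − (4.76° + 1.01° + 0.25°) = 19.78°

19.8 deg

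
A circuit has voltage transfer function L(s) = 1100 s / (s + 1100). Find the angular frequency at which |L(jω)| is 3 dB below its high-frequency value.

For a single-pole high-pass, the −3 dB point is at the pole: ω = 1100 rad/s.

1100 rad/s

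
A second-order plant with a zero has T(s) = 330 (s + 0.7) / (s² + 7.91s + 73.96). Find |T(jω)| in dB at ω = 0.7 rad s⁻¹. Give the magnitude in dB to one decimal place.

|j0.7 + 0.7| = √(0.7² + 0.7²) = 0.9899
|(j0.7)² + 7.91(j0.7) + 73.96| = |73.47 + j5.537| = 73.68
|T(j0.7)| = 330 × 0.9899 / 73.68 = 4.4339
20 log₁₀(4.4339) = 12.94 dB

12.9 dB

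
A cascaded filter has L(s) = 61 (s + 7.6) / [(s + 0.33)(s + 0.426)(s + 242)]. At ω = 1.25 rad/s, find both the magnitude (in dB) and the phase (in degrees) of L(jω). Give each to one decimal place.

|j1.25 + 7.6| = √(1.25² + 7.6²) = 7.702
|j1.25 + 0.33| = √(1.25² + 0.33²) = 1.293
|j1.25 + 0.426| = √(1.25² + 0.426²) = 1.321
|j1.25 + 242| = √(1.25² + 242²) = 242
|L(j1.25)| = 61 × 7.702 / (1.293 × 1.321 × 242) = 1.1371
20 log₁₀(1.1371) = 1.12 dB
∠(j1.25 + 7.6) = arctan(1.25/7.6) = 9.34°
∠(j1.25 + 0.33) = arctan(1.25/0.33) = 75.21°
∠(j1.25 + 0.426) = arctan(1.25/0.426) = 71.18°
∠(j1.25 + 242) = arctan(1.25/242) = 0.30°
∠L(j1.25) = 9.34° − (75.21° + 71.18° + 0.30°) = -137.35°

|L| = 1.1 dB, ∠L = -137.3°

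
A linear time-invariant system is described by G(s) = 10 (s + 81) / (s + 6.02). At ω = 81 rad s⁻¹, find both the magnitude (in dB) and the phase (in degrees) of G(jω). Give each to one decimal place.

|G| = 23.0 dB, ∠G = -40.7°

|j81 + 81| = √(81² + 81²) = 114.6
|j81 + 6.02| = √(81² + 6.02²) = 81.22
|G(j81)| = 10 × 114.6 / 81.22 = 14.103
20 log₁₀(14.103) = 22.99 dB
∠(j81 + 81) = arctan(81/81) = 45.00°
∠(j81 + 6.02) = arctan(81/6.02) = 85.75°
∠G(j81) = 45.00° − 85.75° = -40.75°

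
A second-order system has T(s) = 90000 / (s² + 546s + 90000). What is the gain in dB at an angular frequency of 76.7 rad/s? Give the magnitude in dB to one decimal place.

-0.4 dB

|(j76.7)² + 546(j76.7) + 90000| = |84117 + j41878| = 9.397e+04
|T(j76.7)| = 90000 / 9.397e+04 = 0.9578
20 log₁₀(0.9578) = -0.37 dB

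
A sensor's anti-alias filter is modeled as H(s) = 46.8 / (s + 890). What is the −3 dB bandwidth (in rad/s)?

890 rad/s

For a single-pole low-pass, the −3 dB point is at the pole: ω = 890 rad/s.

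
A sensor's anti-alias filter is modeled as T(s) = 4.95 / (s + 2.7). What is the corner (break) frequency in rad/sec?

2.7 rad/sec

The single real pole at s = −2.7 gives a corner at ω = 2.7 rad/sec.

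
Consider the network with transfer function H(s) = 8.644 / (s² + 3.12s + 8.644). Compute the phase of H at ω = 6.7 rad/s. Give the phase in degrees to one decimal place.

∠[(j6.7)² + 3.12(j6.7) + 8.644] = ∠[-36.246 + j20.904] = 150.03°
∠H(j6.7) = −150.03° = -150.03°

-150.0°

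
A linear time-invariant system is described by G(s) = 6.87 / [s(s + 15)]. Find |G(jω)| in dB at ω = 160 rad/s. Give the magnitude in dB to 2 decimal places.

|j160 + 15| = √(160² + 15²) = 160.7
|j160| = 160
|G(j160)| = 6.87 / (160.7 × 160) = 0.00026719
20 log₁₀(0.00026719) = -71.464 dB

-71.46 dB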